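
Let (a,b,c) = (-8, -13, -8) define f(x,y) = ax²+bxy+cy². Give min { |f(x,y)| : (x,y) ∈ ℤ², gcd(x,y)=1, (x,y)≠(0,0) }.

translate: b→-3 (≡13 mod 16), so (8,13,8)→(8,-3,3)
flip: (8,-3,3)→(3,3,8)
reduced (well bottom): (3,3,8) with a≤c, −a<b≤a
well minimum |f| = |-3| = 3 (negative-definite)

3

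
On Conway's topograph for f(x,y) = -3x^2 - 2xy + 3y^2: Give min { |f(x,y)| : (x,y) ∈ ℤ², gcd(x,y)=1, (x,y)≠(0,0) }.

descent: ρ → (3,2,-3)  [lands on river]
river: ρ → (-3,4,2)
river: ρ → (2,4,-3)
river: ρ → (-3,2,3)
river: ρ → (3,4,-2)
river: ρ → (-2,4,3)
closes: descent 1, river 6
min |a| on river = 2

2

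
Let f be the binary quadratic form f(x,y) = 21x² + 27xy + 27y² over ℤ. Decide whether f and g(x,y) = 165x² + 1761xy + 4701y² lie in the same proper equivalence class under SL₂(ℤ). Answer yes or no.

D₁ = -1539, D₂ = -1539
f: translate: b→-15 (≡27 mod 42), so (21,27,27)→(21,-15,21)
f: flip: (21,-15,21)→(21,15,21)
f: reduced (well bottom): (21,15,21) with a≤c, −a<b≤a
g: translate: b→111 (≡1761 mod 330), so (165,1761,4701)→(165,111,21)
g: flip: (165,111,21)→(21,-111,165)
g: translate: b→15 (≡-111 mod 42), so (21,-111,165)→(21,15,21)
g: reduced (well bottom): (21,15,21) with a≤c, −a<b≤a
reduced forms (21, 15, 21) vs (21, 15, 21) ⇒ equivalent

yes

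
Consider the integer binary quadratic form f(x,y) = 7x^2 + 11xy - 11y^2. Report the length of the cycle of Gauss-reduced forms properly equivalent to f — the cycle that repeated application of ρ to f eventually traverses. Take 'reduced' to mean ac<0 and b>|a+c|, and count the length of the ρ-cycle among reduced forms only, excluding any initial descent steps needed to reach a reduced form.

D = 429, ⌊√D⌋ = 20
river: ρ → (-11,11,7)
river: ρ → (7,17,-5)
river: ρ → (-5,13,13)
river: ρ → (13,13,-5)
river: ρ → (-5,17,7)
river: ρ → (7,11,-11)
ρ-cycle length = 6 (tail of 0 descent steps not counted)

6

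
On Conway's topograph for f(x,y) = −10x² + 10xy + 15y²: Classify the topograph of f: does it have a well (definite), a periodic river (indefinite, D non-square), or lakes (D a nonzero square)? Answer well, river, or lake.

D = b²−4ac = 10² − 4·(-10)·15 = 700
D > 0 non-square ⇒ indefinite ⇒ periodic river

river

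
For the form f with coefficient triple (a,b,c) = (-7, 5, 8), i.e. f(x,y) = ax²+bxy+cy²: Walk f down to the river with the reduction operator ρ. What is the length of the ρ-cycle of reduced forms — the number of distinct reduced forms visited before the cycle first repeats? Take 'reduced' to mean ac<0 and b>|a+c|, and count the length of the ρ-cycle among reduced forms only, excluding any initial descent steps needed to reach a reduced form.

D = 249, ⌊√D⌋ = 15
river: ρ → (8,11,-4)
river: ρ → (-4,13,5)
river: ρ → (5,7,-10)
river: ρ → (-10,13,2)
river: ρ → (2,15,-3)
river: ρ → (-3,15,2)
river: ρ → (2,13,-10)
river: ρ → (-10,7,5)
river: ρ → (5,13,-4)
river: ρ → (-4,11,8)
river: ρ → (8,5,-7)
river: ρ → (-7,9,6)
river: ρ → (6,15,-1)
river: ρ → (-1,15,6)
river: ρ → (6,9,-7)
river: ρ → (-7,5,8)
ρ-cycle length = 16 (tail of 0 descent steps not counted)

16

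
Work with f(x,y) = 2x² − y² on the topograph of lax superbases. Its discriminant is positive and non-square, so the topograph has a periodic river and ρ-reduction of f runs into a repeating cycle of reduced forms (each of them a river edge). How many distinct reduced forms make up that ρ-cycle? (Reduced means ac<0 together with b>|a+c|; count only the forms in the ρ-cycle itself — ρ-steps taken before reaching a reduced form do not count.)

D = 8, ⌊√D⌋ = 2
descent: ρ → (-1,2,1)  [lands on river]
river: ρ → (1,2,-1)
ρ-cycle length = 2 (tail of 1 descent step not counted)

2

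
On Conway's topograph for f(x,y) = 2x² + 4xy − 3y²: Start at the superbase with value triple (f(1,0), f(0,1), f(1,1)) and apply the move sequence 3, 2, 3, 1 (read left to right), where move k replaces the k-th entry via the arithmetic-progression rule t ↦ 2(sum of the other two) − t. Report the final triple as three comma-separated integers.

start (2,-3,3) = (f(1,0),f(0,1),f(1,1))
replace slot 3: 2·(2+(-3)) − 3 = -5 → (2,-3,-5)
replace slot 2: 2·(2+(-5)) − (-3) = -3 → (2,-3,-5)
replace slot 3: 2·(2+(-3)) − (-5) = 3 → (2,-3,3)
replace slot 1: 2·((-3)+3) − 2 = -2 → (-2,-3,3)

-2,-3,3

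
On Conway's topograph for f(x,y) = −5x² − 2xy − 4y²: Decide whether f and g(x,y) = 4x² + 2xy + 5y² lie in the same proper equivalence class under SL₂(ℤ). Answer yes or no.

D₁ = -76, D₂ = -76
f is negative-definite; reduce −f:
−f: flip: (5,2,4)→(4,-2,5)
−f: reduced (well bottom): (4,-2,5) with a≤c, −a<b≤a
flip sign back: reduced form of f is (-4,2,-5)
g: reduced (well bottom): (4,2,5) with a≤c, −a<b≤a
reduced forms (-4, 2, -5) vs (4, 2, 5) ⇒ inequivalent

no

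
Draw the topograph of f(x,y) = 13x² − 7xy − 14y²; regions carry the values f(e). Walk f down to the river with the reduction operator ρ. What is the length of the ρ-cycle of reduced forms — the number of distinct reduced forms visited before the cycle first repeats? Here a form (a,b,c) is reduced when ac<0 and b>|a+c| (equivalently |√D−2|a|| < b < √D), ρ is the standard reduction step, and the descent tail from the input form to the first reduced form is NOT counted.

D = 777, ⌊√D⌋ = 27
descent: ρ → (-14,7,13)  [lands on river]
river: ρ → (13,19,-8)
river: ρ → (-8,13,19)
river: ρ → (19,25,-2)
river: ρ → (-2,27,6)
river: ρ → (6,21,-14)
ρ-cycle length = 6 (tail of 1 descent step not counted)

6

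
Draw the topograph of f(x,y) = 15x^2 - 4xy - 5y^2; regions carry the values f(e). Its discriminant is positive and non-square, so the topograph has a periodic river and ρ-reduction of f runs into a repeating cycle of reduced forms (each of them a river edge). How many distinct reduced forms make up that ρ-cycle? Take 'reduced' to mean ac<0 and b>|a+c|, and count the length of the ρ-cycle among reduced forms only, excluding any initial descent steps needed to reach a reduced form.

D = 316, ⌊√D⌋ = 17
descent: ρ → (-5,14,6)  [lands on river]
river: ρ → (6,10,-9)
river: ρ → (-9,8,7)
river: ρ → (7,6,-10)
river: ρ → (-10,14,3)
river: ρ → (3,16,-5)
ρ-cycle length = 6 (tail of 1 descent step not counted)

6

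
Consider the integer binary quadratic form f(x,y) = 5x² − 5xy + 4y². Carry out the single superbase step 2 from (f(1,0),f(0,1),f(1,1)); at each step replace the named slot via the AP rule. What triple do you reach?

start (5,4,4) = (f(1,0),f(0,1),f(1,1))
replace slot 2: 2·(5+4) − 4 = 14 → (5,14,4)

5,14,4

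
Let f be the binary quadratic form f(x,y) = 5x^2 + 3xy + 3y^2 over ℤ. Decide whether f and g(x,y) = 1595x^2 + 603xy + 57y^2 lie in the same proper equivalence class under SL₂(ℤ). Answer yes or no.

D₁ = -51, D₂ = -51
f: flip: (5,3,3)→(3,-3,5)
f: translate: b→3 (≡-3 mod 6), so (3,-3,5)→(3,3,5)
f: reduced (well bottom): (3,3,5) with a≤c, −a<b≤a
g: flip: (1595,603,57)→(57,-603,1595)
g: translate: b→-33 (≡-603 mod 114), so (57,-603,1595)→(57,-33,5)
g: flip: (57,-33,5)→(5,33,57)
g: translate: b→3 (≡33 mod 10), so (5,33,57)→(5,3,3)
g: flip: (5,3,3)→(3,-3,5)
g: translate: b→3 (≡-3 mod 6), so (3,-3,5)→(3,3,5)
g: reduced (well bottom): (3,3,5) with a≤c, −a<b≤a
reduced forms (3, 3, 5) vs (3, 3, 5) ⇒ equivalent

yes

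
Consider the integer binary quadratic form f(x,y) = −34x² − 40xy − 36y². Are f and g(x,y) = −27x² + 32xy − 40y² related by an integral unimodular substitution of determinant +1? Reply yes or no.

D₁ = -3296, D₂ = -3296
f is negative-definite; reduce −f:
−f: translate: b→-28 (≡40 mod 68), so (34,40,36)→(34,-28,30)
−f: flip: (34,-28,30)→(30,28,34)
−f: reduced (well bottom): (30,28,34) with a≤c, −a<b≤a
flip sign back: reduced form of f is (-30,-28,-34)
g is negative-definite; reduce −g:
−g: translate: b→22 (≡-32 mod 54), so (27,-32,40)→(27,22,35)
−g: reduced (well bottom): (27,22,35) with a≤c, −a<b≤a
flip sign back: reduced form of g is (-27,-22,-35)
reduced forms (-30, -28, -34) vs (-27, -22, -35) ⇒ inequivalent

no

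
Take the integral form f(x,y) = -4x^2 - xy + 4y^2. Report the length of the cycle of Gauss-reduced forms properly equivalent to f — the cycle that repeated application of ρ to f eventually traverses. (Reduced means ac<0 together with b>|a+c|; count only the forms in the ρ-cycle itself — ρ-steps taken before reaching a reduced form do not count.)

D = 65, ⌊√D⌋ = 8
descent: ρ → (4,1,-4)  [lands on river]
river: ρ → (-4,7,1)
river: ρ → (1,7,-4)
river: ρ → (-4,1,4)
river: ρ → (4,7,-1)
river: ρ → (-1,7,4)
ρ-cycle length = 6 (tail of 1 descent step not counted)

6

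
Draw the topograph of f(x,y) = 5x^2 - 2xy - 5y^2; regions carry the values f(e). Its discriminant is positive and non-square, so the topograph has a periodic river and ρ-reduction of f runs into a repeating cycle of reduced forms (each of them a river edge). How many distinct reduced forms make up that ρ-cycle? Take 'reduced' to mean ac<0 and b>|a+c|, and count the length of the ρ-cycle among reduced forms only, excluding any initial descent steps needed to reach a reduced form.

D = 104, ⌊√D⌋ = 10
descent: ρ → (-5,2,5)  [lands on river]
river: ρ → (5,8,-2)
river: ρ → (-2,8,5)
river: ρ → (5,2,-5)
river: ρ → (-5,8,2)
river: ρ → (2,8,-5)
ρ-cycle length = 6 (tail of 1 descent step not counted)

6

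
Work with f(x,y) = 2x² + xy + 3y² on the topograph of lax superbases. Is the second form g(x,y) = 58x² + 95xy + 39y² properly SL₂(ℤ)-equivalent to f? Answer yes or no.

D₁ = -23, D₂ = -23
f: reduced (well bottom): (2,1,3) with a≤c, −a<b≤a
g: translate: b→-21 (≡95 mod 116), so (58,95,39)→(58,-21,2)
g: flip: (58,-21,2)→(2,21,58)
g: translate: b→1 (≡21 mod 4), so (2,21,58)→(2,1,3)
g: reduced (well bottom): (2,1,3) with a≤c, −a<b≤a
reduced forms (2, 1, 3) vs (2, 1, 3) ⇒ equivalent

yes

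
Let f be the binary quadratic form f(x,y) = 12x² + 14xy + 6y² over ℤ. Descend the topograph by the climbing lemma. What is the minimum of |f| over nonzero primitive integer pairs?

translate: b→-10 (≡14 mod 24), so (12,14,6)→(12,-10,4)
flip: (12,-10,4)→(4,10,12)
translate: b→2 (≡10 mod 8), so (4,10,12)→(4,2,6)
reduced (well bottom): (4,2,6) with a≤c, −a<b≤a
well minimum = a = 4

4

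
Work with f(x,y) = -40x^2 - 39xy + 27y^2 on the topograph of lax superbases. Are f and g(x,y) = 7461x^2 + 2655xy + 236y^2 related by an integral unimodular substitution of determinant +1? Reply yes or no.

D₁ = 5841, D₂ = 5841
river cycle of f (length 36): (27, 39, -40), (-40, 41, 26), (26, 63, -18), (-18, 45, 53), (53, 61, -10), (-10, 59, 59), (59, 59, -10), (-10, 61, 53), (53, 45, -18), (-18, 63, 26), … (26 more)
river cycle of g (length 36): (27, 39, -40), (-40, 41, 26), (26, 63, -18), (-18, 45, 53), (53, 61, -10), (-10, 59, 59), (59, 59, -10), (-10, 61, 53), (53, 45, -18), (-18, 63, 26), … (26 more)
cycles coincide ⇒ equivalent

yes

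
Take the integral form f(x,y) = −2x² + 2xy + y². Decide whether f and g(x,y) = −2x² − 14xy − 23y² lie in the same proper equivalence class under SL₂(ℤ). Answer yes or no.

D₁ = 12, D₂ = 12
river cycle of f (length 2): (1, 2, -2), (-2, 2, 1)
river cycle of g (length 2): (-2, 2, 1), (1, 2, -2)
cycles coincide ⇒ equivalent

yes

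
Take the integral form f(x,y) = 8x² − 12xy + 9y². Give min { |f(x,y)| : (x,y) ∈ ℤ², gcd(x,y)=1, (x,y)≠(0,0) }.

translate: b→4 (≡-12 mod 16), so (8,-12,9)→(8,4,5)
flip: (8,4,5)→(5,-4,8)
reduced (well bottom): (5,-4,8) with a≤c, −a<b≤a
well minimum = a = 5

5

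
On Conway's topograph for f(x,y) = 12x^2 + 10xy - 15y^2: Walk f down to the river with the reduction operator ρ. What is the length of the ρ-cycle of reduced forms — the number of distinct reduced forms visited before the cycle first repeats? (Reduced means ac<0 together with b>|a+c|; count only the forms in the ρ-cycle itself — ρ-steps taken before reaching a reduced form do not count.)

D = 820, ⌊√D⌋ = 28
river: ρ → (-15,20,7)
river: ρ → (7,22,-12)
river: ρ → (-12,26,3)
river: ρ → (3,28,-3)
river: ρ → (-3,26,12)
river: ρ → (12,22,-7)
river: ρ → (-7,20,15)
river: ρ → (15,10,-12)
river: ρ → (-12,14,13)
river: ρ → (13,12,-13)
river: ρ → (-13,14,12)
river: ρ → (12,10,-15)
ρ-cycle length = 12 (tail of 0 descent steps not counted)

12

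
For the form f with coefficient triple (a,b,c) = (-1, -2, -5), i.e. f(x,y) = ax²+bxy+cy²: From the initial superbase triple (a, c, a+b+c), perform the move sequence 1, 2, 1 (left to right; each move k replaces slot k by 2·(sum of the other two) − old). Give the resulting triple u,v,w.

start (-1,-5,-8) = (f(1,0),f(0,1),f(1,1))
replace slot 1: 2·((-5)+(-8)) − (-1) = -25 → (-25,-5,-8)
replace slot 2: 2·((-25)+(-8)) − (-5) = -61 → (-25,-61,-8)
replace slot 1: 2·((-61)+(-8)) − (-25) = -113 → (-113,-61,-8)

-113,-61,-8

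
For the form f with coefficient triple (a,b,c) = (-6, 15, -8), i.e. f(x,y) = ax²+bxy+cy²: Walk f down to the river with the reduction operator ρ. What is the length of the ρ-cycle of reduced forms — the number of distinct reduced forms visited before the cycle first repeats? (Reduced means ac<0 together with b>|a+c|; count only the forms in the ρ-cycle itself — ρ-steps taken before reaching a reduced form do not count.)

D = 33, ⌊√D⌋ = 5
descent: ρ → (-8,1,1)
descent: ρ → (1,5,-2)  [lands on river]
river: ρ → (-2,3,3)
river: ρ → (3,3,-2)
river: ρ → (-2,5,1)
ρ-cycle length = 4 (tail of 2 descent steps not counted)

4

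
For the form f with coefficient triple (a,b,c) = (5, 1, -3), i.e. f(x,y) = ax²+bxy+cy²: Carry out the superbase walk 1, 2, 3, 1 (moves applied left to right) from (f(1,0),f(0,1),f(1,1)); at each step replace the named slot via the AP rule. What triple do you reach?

start (5,-3,3) = (f(1,0),f(0,1),f(1,1))
replace slot 1: 2·((-3)+3) − 5 = -5 → (-5,-3,3)
replace slot 2: 2·((-5)+3) − (-3) = -1 → (-5,-1,3)
replace slot 3: 2·((-5)+(-1)) − 3 = -15 → (-5,-1,-15)
replace slot 1: 2·((-1)+(-15)) − (-5) = -27 → (-27,-1,-15)

-27,-1,-15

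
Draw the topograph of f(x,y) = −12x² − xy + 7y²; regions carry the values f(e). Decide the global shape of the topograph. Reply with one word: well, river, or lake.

D = b²−4ac = (-1)² − 4·(-12)·7 = 337
D > 0 non-square ⇒ indefinite ⇒ periodic river

river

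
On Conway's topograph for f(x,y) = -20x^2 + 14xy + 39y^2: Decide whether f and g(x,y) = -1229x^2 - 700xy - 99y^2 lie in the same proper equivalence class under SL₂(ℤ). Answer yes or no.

D₁ = 3316, D₂ = 3316
river cycle of f (length 26): (-20, 54, 5), (5, 56, -9), (-9, 52, 17), (17, 50, -12), (-12, 46, 25), (25, 54, -4), (-4, 50, 51), (51, 52, -3), (-3, 56, 15), (15, 34, -36), … (16 more)
river cycle of g (length 26): (-13, 40, 33), (33, 26, -20), (-20, 54, 5), (5, 56, -9), (-9, 52, 17), (17, 50, -12), (-12, 46, 25), (25, 54, -4), (-4, 50, 51), (51, 52, -3), … (16 more)
cycles coincide ⇒ equivalent

yes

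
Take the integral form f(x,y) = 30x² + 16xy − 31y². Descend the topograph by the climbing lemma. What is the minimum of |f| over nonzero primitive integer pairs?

river: ρ → (-31,46,15)
river: ρ → (15,44,-34)
river: ρ → (-34,24,25)
river: ρ → (25,26,-33)
river: ρ → (-33,40,18)
river: ρ → (18,32,-41)
river: ρ → (-41,50,9)
river: ρ → (9,58,-17)
river: ρ → (-17,44,30)
river: ρ → (30,16,-31)
closes: descent 0, river 10
min |a| on river = 9

9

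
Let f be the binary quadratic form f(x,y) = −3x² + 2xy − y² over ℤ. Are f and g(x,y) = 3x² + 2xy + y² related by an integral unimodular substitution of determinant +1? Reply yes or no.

D₁ = -8, D₂ = -8
f is negative-definite; reduce −f:
−f: flip: (3,-2,1)→(1,2,3)
−f: translate: b→0 (≡2 mod 2), so (1,2,3)→(1,0,2)
−f: reduced (well bottom): (1,0,2) with a≤c, −a<b≤a
flip sign back: reduced form of f is (-1,0,-2)
g: flip: (3,2,1)→(1,-2,3)
g: translate: b→0 (≡-2 mod 2), so (1,-2,3)→(1,0,2)
g: reduced (well bottom): (1,0,2) with a≤c, −a<b≤a
reduced forms (-1, 0, -2) vs (1, 0, 2) ⇒ inequivalent

no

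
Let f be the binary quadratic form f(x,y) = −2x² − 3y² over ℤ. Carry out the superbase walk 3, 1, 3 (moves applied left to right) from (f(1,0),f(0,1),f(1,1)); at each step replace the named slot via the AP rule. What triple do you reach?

start (-2,-3,-5) = (f(1,0),f(0,1),f(1,1))
replace slot 3: 2·((-2)+(-3)) − (-5) = -5 → (-2,-3,-5)
replace slot 1: 2·((-3)+(-5)) − (-2) = -14 → (-14,-3,-5)
replace slot 3: 2·((-14)+(-3)) − (-5) = -29 → (-14,-3,-29)

-14,-3,-29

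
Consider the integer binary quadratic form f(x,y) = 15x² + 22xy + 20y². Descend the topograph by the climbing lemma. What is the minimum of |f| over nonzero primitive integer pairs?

translate: b→-8 (≡22 mod 30), so (15,22,20)→(15,-8,13)
flip: (15,-8,13)→(13,8,15)
reduced (well bottom): (13,8,15) with a≤c, −a<b≤a
well minimum = a = 13

13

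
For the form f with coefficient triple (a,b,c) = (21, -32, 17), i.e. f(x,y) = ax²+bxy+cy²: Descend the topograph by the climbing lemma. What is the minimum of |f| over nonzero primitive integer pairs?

translate: b→10 (≡-32 mod 42), so (21,-32,17)→(21,10,6)
flip: (21,10,6)→(6,-10,21)
translate: b→2 (≡-10 mod 12), so (6,-10,21)→(6,2,17)
reduced (well bottom): (6,2,17) with a≤c, −a<b≤a
well minimum = a = 6

6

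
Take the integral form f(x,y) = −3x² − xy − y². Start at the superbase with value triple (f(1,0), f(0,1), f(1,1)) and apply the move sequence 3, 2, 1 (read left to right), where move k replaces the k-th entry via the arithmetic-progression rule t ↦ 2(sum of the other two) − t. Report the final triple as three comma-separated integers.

start (-3,-1,-5) = (f(1,0),f(0,1),f(1,1))
replace slot 3: 2·((-3)+(-1)) − (-5) = -3 → (-3,-1,-3)
replace slot 2: 2·((-3)+(-3)) − (-1) = -11 → (-3,-11,-3)
replace slot 1: 2·((-11)+(-3)) − (-3) = -25 → (-25,-11,-3)

-25,-11,-3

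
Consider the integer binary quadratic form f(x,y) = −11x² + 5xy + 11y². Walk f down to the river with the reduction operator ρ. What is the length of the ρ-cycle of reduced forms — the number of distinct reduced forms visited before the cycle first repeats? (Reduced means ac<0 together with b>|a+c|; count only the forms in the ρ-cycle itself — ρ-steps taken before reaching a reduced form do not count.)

D = 509, ⌊√D⌋ = 22
river: ρ → (11,17,-5)
river: ρ → (-5,13,17)
river: ρ → (17,21,-1)
river: ρ → (-1,21,17)
river: ρ → (17,13,-5)
river: ρ → (-5,17,11)
river: ρ → (11,5,-11)
river: ρ → (-11,17,5)
river: ρ → (5,13,-17)
river: ρ → (-17,21,1)
river: ρ → (1,21,-17)
river: ρ → (-17,13,5)
river: ρ → (5,17,-11)
river: ρ → (-11,5,11)
ρ-cycle length = 14 (tail of 0 descent steps not counted)

14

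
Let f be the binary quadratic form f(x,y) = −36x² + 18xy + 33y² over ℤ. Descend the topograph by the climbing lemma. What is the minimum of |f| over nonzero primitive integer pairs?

river: ρ → (33,48,-21)
river: ρ → (-21,36,45)
river: ρ → (45,54,-12)
river: ρ → (-12,66,15)
river: ρ → (15,54,-36)
river: ρ → (-36,18,33)
closes: descent 0, river 6
min |a| on river = 12

12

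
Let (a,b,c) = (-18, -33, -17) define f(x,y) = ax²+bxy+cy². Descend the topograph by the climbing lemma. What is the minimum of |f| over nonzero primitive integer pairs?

translate: b→-3 (≡33 mod 36), so (18,33,17)→(18,-3,2)
flip: (18,-3,2)→(2,3,18)
translate: b→-1 (≡3 mod 4), so (2,3,18)→(2,-1,17)
reduced (well bottom): (2,-1,17) with a≤c, −a<b≤a
well minimum |f| = |-2| = 2 (negative-definite)

2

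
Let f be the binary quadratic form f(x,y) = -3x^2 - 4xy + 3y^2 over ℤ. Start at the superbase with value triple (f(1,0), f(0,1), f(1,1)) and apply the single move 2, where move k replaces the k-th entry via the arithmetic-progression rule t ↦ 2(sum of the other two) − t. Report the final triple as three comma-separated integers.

start (-3,3,-4) = (f(1,0),f(0,1),f(1,1))
replace slot 2: 2·((-3)+(-4)) − 3 = -17 → (-3,-17,-4)

-3,-17,-4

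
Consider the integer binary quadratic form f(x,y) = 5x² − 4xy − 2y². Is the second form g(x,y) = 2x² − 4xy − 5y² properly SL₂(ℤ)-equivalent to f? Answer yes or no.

D₁ = 56, D₂ = 56
river cycle of f (length 4): (-2, 4, 5), (5, 6, -1), (-1, 6, 5), (5, 4, -2)
river cycle of g (length 4): (-5, 4, 2), (2, 4, -5), (-5, 6, 1), (1, 6, -5)
cycles differ ⇒ inequivalent

no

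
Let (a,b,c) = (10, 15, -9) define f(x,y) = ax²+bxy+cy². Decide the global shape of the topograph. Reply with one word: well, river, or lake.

D = b²−4ac = 15² − 4·10·(-9) = 585
D > 0 non-square ⇒ indefinite ⇒ periodic river

river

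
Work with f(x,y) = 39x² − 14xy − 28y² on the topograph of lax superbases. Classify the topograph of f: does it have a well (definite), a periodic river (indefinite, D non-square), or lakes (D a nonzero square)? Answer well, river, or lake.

D = b²−4ac = (-14)² − 4·39·(-28) = 4564
D > 0 non-square ⇒ indefinite ⇒ periodic river

river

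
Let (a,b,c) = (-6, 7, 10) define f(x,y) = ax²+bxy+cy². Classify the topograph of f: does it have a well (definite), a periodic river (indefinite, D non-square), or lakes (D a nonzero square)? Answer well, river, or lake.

D = b²−4ac = 7² − 4·(-6)·10 = 289
D = 17² is a perfect square ⇒ form factors over ℤ ⇒ lakes

lake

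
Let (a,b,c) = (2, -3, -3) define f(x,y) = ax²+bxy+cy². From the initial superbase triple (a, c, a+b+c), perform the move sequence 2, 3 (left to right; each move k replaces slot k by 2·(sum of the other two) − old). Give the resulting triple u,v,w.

start (2,-3,-4) = (f(1,0),f(0,1),f(1,1))
replace slot 2: 2·(2+(-4)) − (-3) = -1 → (2,-1,-4)
replace slot 3: 2·(2+(-1)) − (-4) = 6 → (2,-1,6)

2,-1,6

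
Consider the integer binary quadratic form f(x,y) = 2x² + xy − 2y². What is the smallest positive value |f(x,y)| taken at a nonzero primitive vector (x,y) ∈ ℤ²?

river: ρ → (-2,3,1)
river: ρ → (1,3,-2)
river: ρ → (-2,1,2)
river: ρ → (2,3,-1)
river: ρ → (-1,3,2)
river: ρ → (2,1,-2)
closes: descent 0, river 6
min |a| on river = 1

1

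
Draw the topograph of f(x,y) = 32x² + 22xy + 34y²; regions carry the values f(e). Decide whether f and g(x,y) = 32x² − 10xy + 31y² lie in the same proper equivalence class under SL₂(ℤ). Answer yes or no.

D₁ = -3868, D₂ = -3868
f: reduced (well bottom): (32,22,34) with a≤c, −a<b≤a
g: flip: (32,-10,31)→(31,10,32)
g: reduced (well bottom): (31,10,32) with a≤c, −a<b≤a
reduced forms (32, 22, 34) vs (31, 10, 32) ⇒ inequivalent

no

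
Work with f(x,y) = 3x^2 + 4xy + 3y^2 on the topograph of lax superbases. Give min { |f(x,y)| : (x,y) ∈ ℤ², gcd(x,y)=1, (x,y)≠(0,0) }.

translate: b→-2 (≡4 mod 6), so (3,4,3)→(3,-2,2)
flip: (3,-2,2)→(2,2,3)
reduced (well bottom): (2,2,3) with a≤c, −a<b≤a
well minimum = a = 2

2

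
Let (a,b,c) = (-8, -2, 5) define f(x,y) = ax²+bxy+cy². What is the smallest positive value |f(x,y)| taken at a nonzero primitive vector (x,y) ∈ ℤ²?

descent: ρ → (5,12,-1)  [lands on river]
river: ρ → (-1,12,5)
river: ρ → (5,8,-5)
river: ρ → (-5,12,1)
river: ρ → (1,12,-5)
river: ρ → (-5,8,5)
closes: descent 1, river 6
min |a| on river = 1

1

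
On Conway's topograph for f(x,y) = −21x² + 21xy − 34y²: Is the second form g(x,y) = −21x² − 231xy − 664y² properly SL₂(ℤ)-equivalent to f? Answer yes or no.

D₁ = -2415, D₂ = -2415
f is negative-definite; reduce −f:
−f: translate: b→21 (≡-21 mod 42), so (21,-21,34)→(21,21,34)
−f: reduced (well bottom): (21,21,34) with a≤c, −a<b≤a
flip sign back: reduced form of f is (-21,-21,-34)
g is negative-definite; reduce −g:
−g: translate: b→21 (≡231 mod 42), so (21,231,664)→(21,21,34)
−g: reduced (well bottom): (21,21,34) with a≤c, −a<b≤a
flip sign back: reduced form of g is (-21,-21,-34)
reduced forms (-21, -21, -34) vs (-21, -21, -34) ⇒ equivalent

yes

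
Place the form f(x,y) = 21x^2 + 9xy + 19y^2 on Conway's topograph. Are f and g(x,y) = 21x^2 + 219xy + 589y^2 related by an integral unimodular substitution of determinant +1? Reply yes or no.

D₁ = -1515, D₂ = -1515
f: flip: (21,9,19)→(19,-9,21)
f: reduced (well bottom): (19,-9,21) with a≤c, −a<b≤a
g: translate: b→9 (≡219 mod 42), so (21,219,589)→(21,9,19)
g: flip: (21,9,19)→(19,-9,21)
g: reduced (well bottom): (19,-9,21) with a≤c, −a<b≤a
reduced forms (19, -9, 21) vs (19, -9, 21) ⇒ equivalent

yes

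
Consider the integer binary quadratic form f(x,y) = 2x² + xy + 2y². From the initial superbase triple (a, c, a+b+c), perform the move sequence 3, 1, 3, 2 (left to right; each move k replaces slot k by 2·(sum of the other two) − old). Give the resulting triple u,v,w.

start (2,2,5) = (f(1,0),f(0,1),f(1,1))
replace slot 3: 2·(2+2) − 5 = 3 → (2,2,3)
replace slot 1: 2·(2+3) − 2 = 8 → (8,2,3)
replace slot 3: 2·(8+2) − 3 = 17 → (8,2,17)
replace slot 2: 2·(8+17) − 2 = 48 → (8,48,17)

8,48,17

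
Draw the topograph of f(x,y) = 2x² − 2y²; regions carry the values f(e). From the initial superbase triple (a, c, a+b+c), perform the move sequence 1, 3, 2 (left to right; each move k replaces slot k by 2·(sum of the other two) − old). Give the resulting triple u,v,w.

start (2,-2,0) = (f(1,0),f(0,1),f(1,1))
replace slot 1: 2·((-2)+0) − 2 = -6 → (-6,-2,0)
replace slot 3: 2·((-6)+(-2)) − 0 = -16 → (-6,-2,-16)
replace slot 2: 2·((-6)+(-16)) − (-2) = -42 → (-6,-42,-16)

-6,-42,-16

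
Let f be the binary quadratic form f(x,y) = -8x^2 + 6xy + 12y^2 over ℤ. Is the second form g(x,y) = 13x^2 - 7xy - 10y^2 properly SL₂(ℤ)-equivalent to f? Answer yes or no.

D₁ = 420, D₂ = 569
discriminants differ ⇒ not SL₂(ℤ)-equivalent

no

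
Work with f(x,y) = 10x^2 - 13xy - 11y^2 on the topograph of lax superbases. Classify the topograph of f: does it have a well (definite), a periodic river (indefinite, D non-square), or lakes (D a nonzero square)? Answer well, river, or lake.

D = b²−4ac = (-13)² − 4·10·(-11) = 609
D > 0 non-square ⇒ indefinite ⇒ periodic river

river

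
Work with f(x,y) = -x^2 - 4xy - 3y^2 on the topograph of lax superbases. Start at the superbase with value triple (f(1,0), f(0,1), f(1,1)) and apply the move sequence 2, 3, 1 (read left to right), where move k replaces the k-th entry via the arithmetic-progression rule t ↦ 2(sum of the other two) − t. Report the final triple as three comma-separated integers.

start (-1,-3,-8) = (f(1,0),f(0,1),f(1,1))
replace slot 2: 2·((-1)+(-8)) − (-3) = -15 → (-1,-15,-8)
replace slot 3: 2·((-1)+(-15)) − (-8) = -24 → (-1,-15,-24)
replace slot 1: 2·((-15)+(-24)) − (-1) = -77 → (-77,-15,-24)

-77,-15,-24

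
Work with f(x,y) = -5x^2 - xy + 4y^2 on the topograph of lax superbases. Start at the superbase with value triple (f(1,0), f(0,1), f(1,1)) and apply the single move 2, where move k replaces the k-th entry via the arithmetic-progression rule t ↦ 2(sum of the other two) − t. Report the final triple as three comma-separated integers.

start (-5,4,-2) = (f(1,0),f(0,1),f(1,1))
replace slot 2: 2·((-5)+(-2)) − 4 = -18 → (-5,-18,-2)

-5,-18,-2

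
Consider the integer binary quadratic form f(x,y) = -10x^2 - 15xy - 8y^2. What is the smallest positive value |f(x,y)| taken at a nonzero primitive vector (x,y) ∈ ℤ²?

translate: b→-5 (≡15 mod 20), so (10,15,8)→(10,-5,3)
flip: (10,-5,3)→(3,5,10)
translate: b→-1 (≡5 mod 6), so (3,5,10)→(3,-1,8)
reduced (well bottom): (3,-1,8) with a≤c, −a<b≤a
well minimum |f| = |-3| = 3 (negative-definite)

3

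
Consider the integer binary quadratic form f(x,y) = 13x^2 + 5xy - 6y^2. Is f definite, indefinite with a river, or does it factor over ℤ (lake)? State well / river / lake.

D = b²−4ac = 5² − 4·13·(-6) = 337
D > 0 non-square ⇒ indefinite ⇒ periodic river

river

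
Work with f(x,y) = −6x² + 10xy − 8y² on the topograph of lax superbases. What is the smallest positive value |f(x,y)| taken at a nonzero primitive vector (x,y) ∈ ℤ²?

translate: b→2 (≡-10 mod 12), so (6,-10,8)→(6,2,4)
flip: (6,2,4)→(4,-2,6)
reduced (well bottom): (4,-2,6) with a≤c, −a<b≤a
well minimum |f| = |-4| = 4 (negative-definite)

4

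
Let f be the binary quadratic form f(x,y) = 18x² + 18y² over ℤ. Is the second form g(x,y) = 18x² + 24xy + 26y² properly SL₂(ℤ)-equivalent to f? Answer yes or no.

D₁ = -1296, D₂ = -1296
f: reduced (well bottom): (18,0,18) with a≤c, −a<b≤a
g: translate: b→-12 (≡24 mod 36), so (18,24,26)→(18,-12,20)
g: reduced (well bottom): (18,-12,20) with a≤c, −a<b≤a
reduced forms (18, 0, 18) vs (18, -12, 20) ⇒ inequivalent

no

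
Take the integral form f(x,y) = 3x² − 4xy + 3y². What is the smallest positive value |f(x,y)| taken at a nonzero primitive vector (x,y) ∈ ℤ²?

translate: b→2 (≡-4 mod 6), so (3,-4,3)→(3,2,2)
flip: (3,2,2)→(2,-2,3)
translate: b→2 (≡-2 mod 4), so (2,-2,3)→(2,2,3)
reduced (well bottom): (2,2,3) with a≤c, −a<b≤a
well minimum = a = 2

2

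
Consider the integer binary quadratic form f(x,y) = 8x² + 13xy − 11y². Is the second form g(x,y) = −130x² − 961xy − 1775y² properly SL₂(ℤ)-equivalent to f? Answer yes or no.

D₁ = 521, D₂ = 521
river cycle of f (length 34): (-11, 9, 10), (10, 11, -10), (-10, 9, 11), (11, 13, -8), (-8, 19, 5), (5, 21, -4), (-4, 19, 10), (10, 21, -2), (-2, 19, 20), (20, 21, -1), … (24 more)
river cycle of g (length 34): (-11, 9, 10), (10, 11, -10), (-10, 9, 11), (11, 13, -8), (-8, 19, 5), (5, 21, -4), (-4, 19, 10), (10, 21, -2), (-2, 19, 20), (20, 21, -1), … (24 more)
cycles coincide ⇒ equivalent

yes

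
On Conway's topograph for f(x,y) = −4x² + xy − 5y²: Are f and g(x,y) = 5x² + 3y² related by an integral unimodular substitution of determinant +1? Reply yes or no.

D₁ = -79, D₂ = -60
discriminants differ ⇒ not SL₂(ℤ)-equivalent

no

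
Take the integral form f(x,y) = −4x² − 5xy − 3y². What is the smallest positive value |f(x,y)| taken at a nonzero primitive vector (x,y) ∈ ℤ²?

translate: b→-3 (≡5 mod 8), so (4,5,3)→(4,-3,2)
flip: (4,-3,2)→(2,3,4)
translate: b→-1 (≡3 mod 4), so (2,3,4)→(2,-1,3)
reduced (well bottom): (2,-1,3) with a≤c, −a<b≤a
well minimum |f| = |-2| = 2 (negative-definite)

2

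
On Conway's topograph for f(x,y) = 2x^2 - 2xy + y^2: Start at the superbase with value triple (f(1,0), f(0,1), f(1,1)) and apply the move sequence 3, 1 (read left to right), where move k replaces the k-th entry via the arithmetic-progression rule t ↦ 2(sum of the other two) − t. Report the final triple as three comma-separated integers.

start (2,1,1) = (f(1,0),f(0,1),f(1,1))
replace slot 3: 2·(2+1) − 1 = 5 → (2,1,5)
replace slot 1: 2·(1+5) − 2 = 10 → (10,1,5)

10,1,5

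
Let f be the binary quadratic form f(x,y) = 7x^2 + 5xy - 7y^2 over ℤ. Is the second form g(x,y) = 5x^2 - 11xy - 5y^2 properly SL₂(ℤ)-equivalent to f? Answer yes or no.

D₁ = 221, D₂ = 221
river cycle of f (length 4): (-7, 9, 5), (5, 11, -5), (-5, 9, 7), (7, 5, -7)
river cycle of g (length 4): (-5, 11, 5), (5, 9, -7), (-7, 5, 7), (7, 9, -5)
cycles differ ⇒ inequivalent

no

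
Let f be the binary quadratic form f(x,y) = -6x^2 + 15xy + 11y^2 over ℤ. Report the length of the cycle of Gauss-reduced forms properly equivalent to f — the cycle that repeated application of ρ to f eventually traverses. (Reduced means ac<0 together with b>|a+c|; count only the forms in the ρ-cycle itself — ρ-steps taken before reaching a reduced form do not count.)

D = 489, ⌊√D⌋ = 22
river: ρ → (11,7,-10)
river: ρ → (-10,13,8)
river: ρ → (8,19,-4)
river: ρ → (-4,21,3)
river: ρ → (3,21,-4)
river: ρ → (-4,19,8)
river: ρ → (8,13,-10)
river: ρ → (-10,7,11)
river: ρ → (11,15,-6)
river: ρ → (-6,21,2)
river: ρ → (2,19,-16)
river: ρ → (-16,13,5)
river: ρ → (5,17,-10)
river: ρ → (-10,3,12)
river: ρ → (12,21,-1)
river: ρ → (-1,21,12)
river: ρ → (12,3,-10)
river: ρ → (-10,17,5)
river: ρ → (5,13,-16)
river: ρ → (-16,19,2)
river: ρ → (2,21,-6)
river: ρ → (-6,15,11)
ρ-cycle length = 22 (tail of 0 descent steps not counted)

22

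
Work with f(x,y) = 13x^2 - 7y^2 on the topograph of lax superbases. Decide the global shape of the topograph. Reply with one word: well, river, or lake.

D = b²−4ac = 0² − 4·13·(-7) = 364
D > 0 non-square ⇒ indefinite ⇒ periodic river

river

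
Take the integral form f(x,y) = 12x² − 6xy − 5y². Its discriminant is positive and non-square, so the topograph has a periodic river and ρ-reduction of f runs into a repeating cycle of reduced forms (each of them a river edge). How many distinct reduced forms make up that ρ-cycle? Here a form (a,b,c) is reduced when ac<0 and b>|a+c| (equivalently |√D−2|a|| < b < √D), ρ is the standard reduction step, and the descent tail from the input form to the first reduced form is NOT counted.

D = 276, ⌊√D⌋ = 16
descent: ρ → (-5,16,1)  [lands on river]
river: ρ → (1,16,-5)
river: ρ → (-5,14,4)
river: ρ → (4,10,-11)
river: ρ → (-11,12,3)
river: ρ → (3,12,-11)
river: ρ → (-11,10,4)
river: ρ → (4,14,-5)
ρ-cycle length = 8 (tail of 1 descent step not counted)

8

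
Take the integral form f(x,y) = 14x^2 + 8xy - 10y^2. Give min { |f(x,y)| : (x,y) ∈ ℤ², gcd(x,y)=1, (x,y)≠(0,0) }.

river: ρ → (-10,12,12)
river: ρ → (12,12,-10)
river: ρ → (-10,8,14)
river: ρ → (14,20,-4)
river: ρ → (-4,20,14)
river: ρ → (14,8,-10)
closes: descent 0, river 6
min |a| on river = 4

4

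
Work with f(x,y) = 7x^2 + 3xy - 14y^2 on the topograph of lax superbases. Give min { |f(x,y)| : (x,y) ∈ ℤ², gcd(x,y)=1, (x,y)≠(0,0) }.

descent: ρ → (-14,-3,7)
descent: ρ → (7,17,-4)  [lands on river]
river: ρ → (-4,15,11)
river: ρ → (11,7,-8)
river: ρ → (-8,9,10)
river: ρ → (10,11,-7)
river: ρ → (-7,17,4)
river: ρ → (4,15,-11)
river: ρ → (-11,7,8)
river: ρ → (8,9,-10)
river: ρ → (-10,11,7)
closes: descent 2, river 10
min |a| on river = 4

4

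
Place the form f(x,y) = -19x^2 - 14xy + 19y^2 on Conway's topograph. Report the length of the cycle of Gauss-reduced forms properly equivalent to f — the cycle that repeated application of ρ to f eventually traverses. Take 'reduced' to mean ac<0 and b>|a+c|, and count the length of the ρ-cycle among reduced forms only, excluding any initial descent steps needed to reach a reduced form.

D = 1640, ⌊√D⌋ = 40
descent: ρ → (19,14,-19)  [lands on river]
river: ρ → (-19,24,14)
river: ρ → (14,32,-11)
river: ρ → (-11,34,11)
river: ρ → (11,32,-14)
river: ρ → (-14,24,19)
ρ-cycle length = 6 (tail of 1 descent step not counted)

6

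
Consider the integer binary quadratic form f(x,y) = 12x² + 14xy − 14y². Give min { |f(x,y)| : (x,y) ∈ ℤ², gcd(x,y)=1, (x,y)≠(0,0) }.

river: ρ → (-14,14,12)
river: ρ → (12,10,-16)
river: ρ → (-16,22,6)
river: ρ → (6,26,-8)
river: ρ → (-8,22,12)
river: ρ → (12,26,-4)
river: ρ → (-4,22,24)
river: ρ → (24,26,-2)
river: ρ → (-2,26,24)
river: ρ → (24,22,-4)
river: ρ → (-4,26,12)
river: ρ → (12,22,-8)
river: ρ → (-8,26,6)
river: ρ → (6,22,-16)
river: ρ → (-16,10,12)
river: ρ → (12,14,-14)
closes: descent 0, river 16
min |a| on river = 2

2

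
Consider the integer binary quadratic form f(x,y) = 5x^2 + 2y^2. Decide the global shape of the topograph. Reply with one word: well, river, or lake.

D = b²−4ac = 0² − 4·5·2 = -40
D < 0 ⇒ definite ⇒ every region one sign ⇒ single well

well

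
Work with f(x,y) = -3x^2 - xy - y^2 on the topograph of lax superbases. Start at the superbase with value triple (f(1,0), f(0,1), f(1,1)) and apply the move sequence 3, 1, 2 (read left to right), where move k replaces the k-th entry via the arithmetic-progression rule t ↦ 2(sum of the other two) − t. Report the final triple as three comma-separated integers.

start (-3,-1,-5) = (f(1,0),f(0,1),f(1,1))
replace slot 3: 2·((-3)+(-1)) − (-5) = -3 → (-3,-1,-3)
replace slot 1: 2·((-1)+(-3)) − (-3) = -5 → (-5,-1,-3)
replace slot 2: 2·((-5)+(-3)) − (-1) = -15 → (-5,-15,-3)

-5,-15,-3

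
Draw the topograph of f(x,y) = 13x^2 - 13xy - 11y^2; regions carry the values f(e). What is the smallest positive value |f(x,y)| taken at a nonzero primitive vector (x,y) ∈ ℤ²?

descent: ρ → (-11,13,13)  [lands on river]
river: ρ → (13,13,-11)
river: ρ → (-11,9,15)
river: ρ → (15,21,-5)
river: ρ → (-5,19,19)
river: ρ → (19,19,-5)
river: ρ → (-5,21,15)
river: ρ → (15,9,-11)
closes: descent 1, river 8
min |a| on river = 5

5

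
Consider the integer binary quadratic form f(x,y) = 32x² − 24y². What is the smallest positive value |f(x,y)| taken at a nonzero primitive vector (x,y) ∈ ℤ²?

descent: ρ → (-24,48,8)  [lands on river]
river: ρ → (8,48,-24)
closes: descent 1, river 2
min |a| on river = 8

8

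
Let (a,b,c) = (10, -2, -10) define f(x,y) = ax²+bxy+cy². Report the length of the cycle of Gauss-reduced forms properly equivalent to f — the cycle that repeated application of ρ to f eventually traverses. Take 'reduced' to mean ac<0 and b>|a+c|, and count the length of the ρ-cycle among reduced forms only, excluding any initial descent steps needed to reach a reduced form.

D = 404, ⌊√D⌋ = 20
descent: ρ → (-10,2,10)  [lands on river]
river: ρ → (10,18,-2)
river: ρ → (-2,18,10)
river: ρ → (10,2,-10)
river: ρ → (-10,18,2)
river: ρ → (2,18,-10)
ρ-cycle length = 6 (tail of 1 descent step not counted)

6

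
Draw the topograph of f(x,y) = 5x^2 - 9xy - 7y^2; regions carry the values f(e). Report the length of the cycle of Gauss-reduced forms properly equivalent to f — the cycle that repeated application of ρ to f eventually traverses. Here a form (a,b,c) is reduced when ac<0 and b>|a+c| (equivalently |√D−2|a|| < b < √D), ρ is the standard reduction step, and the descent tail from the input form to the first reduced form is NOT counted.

D = 221, ⌊√D⌋ = 14
descent: ρ → (-7,9,5)  [lands on river]
river: ρ → (5,11,-5)
river: ρ → (-5,9,7)
river: ρ → (7,5,-7)
ρ-cycle length = 4 (tail of 1 descent step not counted)

4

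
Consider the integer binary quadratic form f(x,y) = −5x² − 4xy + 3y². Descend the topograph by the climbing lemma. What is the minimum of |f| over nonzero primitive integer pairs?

descent: ρ → (3,4,-5)  [lands on river]
river: ρ → (-5,6,2)
river: ρ → (2,6,-5)
river: ρ → (-5,4,3)
river: ρ → (3,8,-1)
river: ρ → (-1,8,3)
closes: descent 1, river 6
min |a| on river = 1

1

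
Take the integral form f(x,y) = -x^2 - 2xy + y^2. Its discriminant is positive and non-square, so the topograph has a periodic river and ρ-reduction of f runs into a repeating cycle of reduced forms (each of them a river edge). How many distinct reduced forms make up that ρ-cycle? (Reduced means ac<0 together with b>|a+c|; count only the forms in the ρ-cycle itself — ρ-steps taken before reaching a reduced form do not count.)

D = 8, ⌊√D⌋ = 2
descent: ρ → (1,2,-1)  [lands on river]
river: ρ → (-1,2,1)
ρ-cycle length = 2 (tail of 1 descent step not counted)

2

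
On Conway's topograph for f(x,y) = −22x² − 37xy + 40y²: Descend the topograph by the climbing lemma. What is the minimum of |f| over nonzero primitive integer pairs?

descent: ρ → (40,37,-22)  [lands on river]
river: ρ → (-22,51,26)
river: ρ → (26,53,-20)
river: ρ → (-20,67,5)
river: ρ → (5,63,-46)
river: ρ → (-46,29,22)
river: ρ → (22,59,-16)
river: ρ → (-16,69,2)
river: ρ → (2,67,-50)
river: ρ → (-50,33,19)
river: ρ → (19,43,-40)
river: ρ → (-40,37,22)
river: ρ → (22,51,-26)
river: ρ → (-26,53,20)
river: ρ → (20,67,-5)
river: ρ → (-5,63,46)
river: ρ → (46,29,-22)
river: ρ → (-22,59,16)
river: ρ → (16,69,-2)
river: ρ → (-2,67,50)
river: ρ → (50,33,-19)
river: ρ → (-19,43,40)
closes: descent 1, river 22
min |a| on river = 2

2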